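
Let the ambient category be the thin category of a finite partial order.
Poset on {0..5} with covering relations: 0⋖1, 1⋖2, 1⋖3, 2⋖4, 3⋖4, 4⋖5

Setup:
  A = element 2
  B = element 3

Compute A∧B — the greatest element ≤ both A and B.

Answer: A∧B = 1

Trace:
Common predecessors of 2,3: {0,1}
  0 <= 1
  1 <= 1
glb = 1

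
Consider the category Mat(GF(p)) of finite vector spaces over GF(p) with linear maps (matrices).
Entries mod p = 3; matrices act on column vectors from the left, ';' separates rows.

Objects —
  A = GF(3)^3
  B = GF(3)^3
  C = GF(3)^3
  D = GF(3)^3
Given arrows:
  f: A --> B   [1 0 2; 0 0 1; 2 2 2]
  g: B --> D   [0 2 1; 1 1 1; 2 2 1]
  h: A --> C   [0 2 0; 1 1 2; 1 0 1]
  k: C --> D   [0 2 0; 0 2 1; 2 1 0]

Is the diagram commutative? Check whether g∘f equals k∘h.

Path 1 = f;g:
  e0=⟨1,0,0⟩ f-->⟨1,0,2⟩ g-->⟨2,0,1⟩
  e1=⟨0,1,0⟩ f-->⟨0,0,2⟩ g-->⟨2,2,2⟩
  e2=⟨0,0,1⟩ f-->⟨2,1,2⟩ g-->⟨1,2,2⟩
  composite₁ = [2 2 1; 0 2 2; 1 2 2]
Path 2 = h;k:
  e0=⟨1,0,0⟩ h-->⟨0,1,1⟩ k-->⟨2,0,1⟩
  e1=⟨0,1,0⟩ h-->⟨2,1,0⟩ k-->⟨2,2,2⟩
  e2=⟨0,0,1⟩ h-->⟨0,2,1⟩ k-->⟨1,2,2⟩
  composite₂ = [2 2 1; 0 2 2; 1 2 2]
Equal? equal; square commutes

Answer: COMMUTES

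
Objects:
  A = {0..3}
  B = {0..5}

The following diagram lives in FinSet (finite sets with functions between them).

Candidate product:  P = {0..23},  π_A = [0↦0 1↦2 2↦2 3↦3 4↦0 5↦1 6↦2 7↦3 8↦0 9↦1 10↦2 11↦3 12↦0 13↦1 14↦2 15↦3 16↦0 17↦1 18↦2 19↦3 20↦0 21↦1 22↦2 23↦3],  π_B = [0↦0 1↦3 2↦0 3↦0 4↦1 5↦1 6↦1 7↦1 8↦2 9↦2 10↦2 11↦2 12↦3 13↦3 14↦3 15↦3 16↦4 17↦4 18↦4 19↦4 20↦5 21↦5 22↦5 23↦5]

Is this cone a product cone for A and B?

Answer: NOT A VALID PRODUCT — duplicate pair at indices 14,1

Trace:
|A|·|B| = 4·6 = 24;  |P| = 24
Check the pairing map k ↦ (π_A(k), π_B(k)):
  0 ↦ (0,0)
  1 ↦ (2,3)
  2 ↦ (2,0)
  3 ↦ (3,0)
  4 ↦ (0,1)
  5 ↦ (1,1)
  6 ↦ (2,1)
  7 ↦ (3,1)
  8 ↦ (0,2)
  9 ↦ (1,2)
  10 ↦ (2,2)
  11 ↦ (3,2)
  12 ↦ (0,3)
  13 ↦ (1,3)
  14 ↦ (2,3)  ✗ repeats pair of k=1
  15 ↦ (3,3)
  16 ↦ (0,4)
  17 ↦ (1,4)
  18 ↦ (2,4)
  19 ↦ (3,4)
  20 ↦ (0,5)
  21 ↦ (1,5)
  22 ↦ (2,5)
  23 ↦ (3,5)
distinct pairs in image: 23 / 24 needed
  → (2,3) hit at k=1 and k=14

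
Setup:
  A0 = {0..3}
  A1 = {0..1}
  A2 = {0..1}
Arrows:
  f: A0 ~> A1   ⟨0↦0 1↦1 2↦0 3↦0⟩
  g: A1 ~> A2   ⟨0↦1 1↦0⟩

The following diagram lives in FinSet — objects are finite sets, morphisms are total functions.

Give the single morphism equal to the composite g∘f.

Answer: ⟨0↦1 1↦0 2↦1 3↦1⟩

Work:
  0 f~>0 g~>1
  1 f~>1 g~>0
  2 f~>0 g~>1
  3 f~>0 g~>1
composite: ⟨0↦1 1↦0 2↦1 3↦1⟩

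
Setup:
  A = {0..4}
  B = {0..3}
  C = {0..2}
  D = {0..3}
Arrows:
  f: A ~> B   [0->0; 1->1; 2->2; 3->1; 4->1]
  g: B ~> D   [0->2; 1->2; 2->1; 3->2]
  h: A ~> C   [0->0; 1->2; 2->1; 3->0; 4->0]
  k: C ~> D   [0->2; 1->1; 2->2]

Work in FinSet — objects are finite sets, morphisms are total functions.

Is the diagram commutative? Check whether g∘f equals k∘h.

Along f;g (path 1):
  0 f~>0 g~>2
  1 f~>1 g~>2
  2 f~>2 g~>1
  3 f~>1 g~>2
  4 f~>1 g~>2
  composite₁ = [0->2; 1->2; 2->1; 3->2; 4->2]
Along h;k (path 2):
  0 h~>0 k~>2
  1 h~>2 k~>2
  2 h~>1 k~>1
  3 h~>0 k~>2
  4 h~>0 k~>2
  composite₂ = [0->2; 1->2; 2->1; 3->2; 4->2]
Equal? same morphism ✓

Answer: COMMUTES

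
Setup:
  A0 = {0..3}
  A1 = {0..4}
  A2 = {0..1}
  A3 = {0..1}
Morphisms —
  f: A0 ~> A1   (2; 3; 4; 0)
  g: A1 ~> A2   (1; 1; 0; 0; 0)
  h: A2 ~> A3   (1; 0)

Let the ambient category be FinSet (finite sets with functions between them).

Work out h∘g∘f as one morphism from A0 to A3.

Answer: (1; 1; 1; 0)

Trace:
  0 f~>2 g~>0 h~>1
  1 f~>3 g~>0 h~>1
  2 f~>4 g~>0 h~>1
  3 f~>0 g~>1 h~>0
composite: (1; 1; 1; 0)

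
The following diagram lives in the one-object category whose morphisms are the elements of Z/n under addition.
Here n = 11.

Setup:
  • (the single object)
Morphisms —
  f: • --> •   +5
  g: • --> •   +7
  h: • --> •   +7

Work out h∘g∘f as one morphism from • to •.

  0 +5≡5 +7≡1 +7≡8  (mod 11)
result: +8

Answer: +8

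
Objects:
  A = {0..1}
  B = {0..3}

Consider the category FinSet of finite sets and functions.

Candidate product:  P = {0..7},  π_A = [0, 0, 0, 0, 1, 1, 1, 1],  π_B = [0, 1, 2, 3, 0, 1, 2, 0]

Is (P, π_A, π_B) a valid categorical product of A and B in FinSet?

Answer: NOT A VALID PRODUCT — duplicate pair at indices 4,7

Trace:
|A|·|B| = 2·4 = 8;  |P| = 8
Check the pairing map k ↦ (π_A(k), π_B(k)):
  0 ↦ (0,0)
  1 ↦ (0,1)
  2 ↦ (0,2)
  3 ↦ (0,3)
  4 ↦ (1,0)
  5 ↦ (1,1)
  6 ↦ (1,2)
  7 ↦ (1,0)  ✗ repeats pair of k=4
distinct pairs in image: 7 / 8 needed
  → (1,0) hit at k=4 and k=7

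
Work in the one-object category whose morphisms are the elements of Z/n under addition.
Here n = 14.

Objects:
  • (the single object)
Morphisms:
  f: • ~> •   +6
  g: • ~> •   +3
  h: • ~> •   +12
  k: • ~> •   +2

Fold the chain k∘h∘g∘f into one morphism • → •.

  0 +6≡6 +3≡9 +12≡7 +2≡9  (mod 14)
⟦path⟧: +9

Answer: +9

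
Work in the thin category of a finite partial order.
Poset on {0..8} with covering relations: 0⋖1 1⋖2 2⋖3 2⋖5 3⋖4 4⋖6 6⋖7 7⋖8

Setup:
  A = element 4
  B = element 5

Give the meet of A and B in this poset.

Answer: A∧B = 2

Work:
Lower bounds of A=4 and B=5: {0,1,2}
  0 <= 2
  1 <= 2
  2 <= 2
glb = 2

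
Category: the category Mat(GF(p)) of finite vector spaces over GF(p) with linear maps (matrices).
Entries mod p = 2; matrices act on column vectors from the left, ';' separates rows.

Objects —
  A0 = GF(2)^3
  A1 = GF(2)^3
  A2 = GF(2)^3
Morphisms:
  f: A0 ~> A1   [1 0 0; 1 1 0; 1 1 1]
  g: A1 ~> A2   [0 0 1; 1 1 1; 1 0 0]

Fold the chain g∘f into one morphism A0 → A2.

  e0=⟨1,0,0⟩ f~>⟨1,1,1⟩ g~>⟨1,1,1⟩
  e1=⟨0,1,0⟩ f~>⟨0,1,1⟩ g~>⟨1,0,0⟩
  e2=⟨0,0,1⟩ f~>⟨0,0,1⟩ g~>⟨1,1,0⟩
⟦path⟧: [1 1 1; 1 0 1; 1 0 0]

Answer: [1 1 1; 1 0 1; 1 0 0]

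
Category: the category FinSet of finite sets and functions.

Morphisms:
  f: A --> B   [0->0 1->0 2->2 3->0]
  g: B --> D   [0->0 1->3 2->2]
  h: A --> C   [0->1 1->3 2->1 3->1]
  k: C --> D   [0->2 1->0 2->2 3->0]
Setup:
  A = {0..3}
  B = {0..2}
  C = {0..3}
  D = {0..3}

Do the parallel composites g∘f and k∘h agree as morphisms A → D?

Answer: DOES NOT COMMUTE

Work:
Along f;g (path 1):
  0 f-->0 g-->0
  1 f-->0 g-->0
  2 f-->2 g-->2
  3 f-->0 g-->0
  composite₁ = [0->0 1->0 2->2 3->0]
Along h;k (path 2):
  0 h-->1 k-->0
  1 h-->3 k-->0
  2 h-->1 k-->0
  3 h-->1 k-->0
  composite₂ = [0->0 1->0 2->0 3->0]
Equal? NO — does not commute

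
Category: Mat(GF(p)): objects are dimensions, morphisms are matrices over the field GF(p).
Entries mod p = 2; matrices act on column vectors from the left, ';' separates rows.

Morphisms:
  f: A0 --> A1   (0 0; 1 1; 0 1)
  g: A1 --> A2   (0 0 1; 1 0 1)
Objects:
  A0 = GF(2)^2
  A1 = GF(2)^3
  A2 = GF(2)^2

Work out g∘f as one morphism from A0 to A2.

  e0=(1,0) f-->(0,1,0) g-->(0,0)
  e1=(0,1) f-->(0,1,1) g-->(1,1)
result: (0 1; 0 1)

Answer: (0 1; 0 1)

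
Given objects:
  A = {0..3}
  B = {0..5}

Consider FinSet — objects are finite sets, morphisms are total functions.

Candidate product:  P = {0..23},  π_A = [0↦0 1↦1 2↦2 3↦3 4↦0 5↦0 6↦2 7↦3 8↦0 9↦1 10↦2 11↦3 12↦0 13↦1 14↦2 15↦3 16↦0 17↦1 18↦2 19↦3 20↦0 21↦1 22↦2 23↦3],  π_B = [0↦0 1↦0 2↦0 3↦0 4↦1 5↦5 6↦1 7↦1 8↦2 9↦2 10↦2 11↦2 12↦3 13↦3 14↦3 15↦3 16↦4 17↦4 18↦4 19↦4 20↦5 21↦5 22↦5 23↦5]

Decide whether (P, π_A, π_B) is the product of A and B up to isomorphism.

Answer: NOT A VALID PRODUCT — duplicate pair at indices 20,5

Work:
|A|·|B| = 4·6 = 24;  |P| = 24
Check the pairing map k ↦ (π_A(k), π_B(k)):
  0 ↦ (0,0)
  1 ↦ (1,0)
  2 ↦ (2,0)
  3 ↦ (3,0)
  4 ↦ (0,1)
  5 ↦ (0,5)
  6 ↦ (2,1)
  7 ↦ (3,1)
  8 ↦ (0,2)
  9 ↦ (1,2)
  10 ↦ (2,2)
  11 ↦ (3,2)
  12 ↦ (0,3)
  13 ↦ (1,3)
  14 ↦ (2,3)
  15 ↦ (3,3)
  16 ↦ (0,4)
  17 ↦ (1,4)
  18 ↦ (2,4)
  19 ↦ (3,4)
  20 ↦ (0,5)  ✗ repeats pair of k=5
  21 ↦ (1,5)
  22 ↦ (2,5)
  23 ↦ (3,5)
distinct pairs in image: 23 / 24 needed
  → (0,5) hit at k=5 and k=20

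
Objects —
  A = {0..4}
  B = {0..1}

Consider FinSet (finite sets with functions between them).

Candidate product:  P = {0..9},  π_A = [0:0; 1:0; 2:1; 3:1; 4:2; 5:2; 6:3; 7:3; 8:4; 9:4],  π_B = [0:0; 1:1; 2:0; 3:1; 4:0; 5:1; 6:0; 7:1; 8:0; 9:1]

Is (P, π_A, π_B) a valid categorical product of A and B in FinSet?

Answer: VALID PRODUCT

Work:
|A|·|B| = 5·2 = 10;  |P| = 10
Check the pairing map k ↦ (π_A(k), π_B(k)):
  0 : (0,0)
  1 : (0,1)
  2 : (1,0)
  3 : (1,1)
  4 : (2,0)
  5 : (2,1)
  6 : (3,0)
  7 : (3,1)
  8 : (4,0)
  9 : (4,1)
distinct pairs in image: 10 / 10 needed
  → bijection onto A×B; projections well-typed.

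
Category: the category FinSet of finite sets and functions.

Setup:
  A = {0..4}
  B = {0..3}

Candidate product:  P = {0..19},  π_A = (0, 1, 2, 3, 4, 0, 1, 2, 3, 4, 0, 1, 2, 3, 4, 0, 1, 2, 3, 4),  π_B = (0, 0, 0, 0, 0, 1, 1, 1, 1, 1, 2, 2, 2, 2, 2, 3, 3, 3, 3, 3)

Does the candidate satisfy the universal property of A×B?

|A|·|B| = 5·4 = 20;  |P| = 20
Check the pairing map k ↦ (π_A(k), π_B(k)):
  0 ↦ (0,0)
  1 ↦ (1,0)
  2 ↦ (2,0)
  3 ↦ (3,0)
  4 ↦ (4,0)
  5 ↦ (0,1)
  6 ↦ (1,1)
  7 ↦ (2,1)
  8 ↦ (3,1)
  9 ↦ (4,1)
  10 ↦ (0,2)
  11 ↦ (1,2)
  12 ↦ (2,2)
  13 ↦ (3,2)
  14 ↦ (4,2)
  15 ↦ (0,3)
  16 ↦ (1,3)
  17 ↦ (2,3)
  18 ↦ (3,3)
  19 ↦ (4,3)
distinct pairs in image: 20 / 20 needed
  → bijection onto A×B; projections well-typed.

Answer: VALID PRODUCT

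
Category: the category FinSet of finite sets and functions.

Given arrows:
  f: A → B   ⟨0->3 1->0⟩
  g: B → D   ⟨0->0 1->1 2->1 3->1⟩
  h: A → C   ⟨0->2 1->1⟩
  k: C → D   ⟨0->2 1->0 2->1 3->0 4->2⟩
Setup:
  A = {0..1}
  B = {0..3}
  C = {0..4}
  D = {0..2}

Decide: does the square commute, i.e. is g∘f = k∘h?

Answer: COMMUTES

Trace:
Path 1 = f;g:
  0 f→3 g→1
  1 f→0 g→0
  composite₁ = ⟨0->1 1->0⟩
Path 2 = h;k:
  0 h→2 k→1
  1 h→1 k→0
  composite₂ = ⟨0->1 1->0⟩
Equal? equal; square commutes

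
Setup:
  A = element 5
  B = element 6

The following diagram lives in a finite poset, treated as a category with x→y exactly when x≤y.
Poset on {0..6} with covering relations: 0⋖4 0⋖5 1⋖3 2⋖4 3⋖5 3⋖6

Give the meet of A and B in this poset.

Answer: A∧B = 3

Work:
Lower bounds of A=5 and B=6: {1,3}
  1 ≤ 3
  3 ≤ 3
glb = 3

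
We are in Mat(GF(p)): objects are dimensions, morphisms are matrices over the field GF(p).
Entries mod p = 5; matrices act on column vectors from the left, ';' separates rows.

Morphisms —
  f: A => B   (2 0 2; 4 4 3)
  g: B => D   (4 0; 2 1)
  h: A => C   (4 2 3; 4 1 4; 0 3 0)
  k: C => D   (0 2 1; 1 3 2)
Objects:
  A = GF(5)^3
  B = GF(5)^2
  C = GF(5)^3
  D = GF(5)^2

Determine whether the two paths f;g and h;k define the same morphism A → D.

Answer: DOES NOT COMMUTE

Trace:
Along f;g (path 1):
  e0=[1,0,0] f=>[2,4] g=>[3,3]
  e1=[0,1,0] f=>[0,4] g=>[0,4]
  e2=[0,0,1] f=>[2,3] g=>[3,2]
  composite₁ = (3 0 3; 3 4 2)
Along h;k (path 2):
  e0=[1,0,0] h=>[4,4,0] k=>[3,1]
  e1=[0,1,0] h=>[2,1,3] k=>[0,1]
  e2=[0,0,1] h=>[3,4,0] k=>[3,0]
  composite₂ = (3 0 3; 1 1 0)
Equal? NO — does not commute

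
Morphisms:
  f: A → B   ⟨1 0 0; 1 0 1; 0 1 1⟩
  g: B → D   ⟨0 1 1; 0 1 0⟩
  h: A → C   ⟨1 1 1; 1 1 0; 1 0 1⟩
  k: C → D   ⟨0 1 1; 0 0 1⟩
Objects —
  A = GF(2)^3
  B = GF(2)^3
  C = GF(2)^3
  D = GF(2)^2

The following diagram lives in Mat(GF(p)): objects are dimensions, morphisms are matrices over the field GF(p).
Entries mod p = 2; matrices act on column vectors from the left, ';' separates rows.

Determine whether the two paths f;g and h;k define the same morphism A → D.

Along f;g (path 1):
  e0=[1,0,0] f→[1,1,0] g→[1,1]
  e1=[0,1,0] f→[0,0,1] g→[1,0]
  e2=[0,0,1] f→[0,1,1] g→[0,1]
  result₁ = ⟨1 1 0; 1 0 1⟩
Along h;k (path 2):
  e0=[1,0,0] h→[1,1,1] k→[0,1]
  e1=[0,1,0] h→[1,1,0] k→[1,0]
  e2=[0,0,1] h→[1,0,1] k→[1,1]
  result₂ = ⟨0 1 1; 1 0 1⟩
Equal? distinct morphisms ✗

Answer: DOES NOT COMMUTE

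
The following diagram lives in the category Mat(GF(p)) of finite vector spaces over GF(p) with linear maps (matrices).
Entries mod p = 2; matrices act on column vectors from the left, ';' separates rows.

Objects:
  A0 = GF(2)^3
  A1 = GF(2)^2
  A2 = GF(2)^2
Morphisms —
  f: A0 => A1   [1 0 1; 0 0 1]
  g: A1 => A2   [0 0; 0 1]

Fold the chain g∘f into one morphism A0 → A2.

Answer: [0 0 0; 0 0 1]

Work:
  e0=[1,0,0] f=>[1,0] g=>[0,0]
  e1=[0,1,0] f=>[0,0] g=>[0,0]
  e2=[0,0,1] f=>[1,1] g=>[0,1]
result: [0 0 0; 0 0 1]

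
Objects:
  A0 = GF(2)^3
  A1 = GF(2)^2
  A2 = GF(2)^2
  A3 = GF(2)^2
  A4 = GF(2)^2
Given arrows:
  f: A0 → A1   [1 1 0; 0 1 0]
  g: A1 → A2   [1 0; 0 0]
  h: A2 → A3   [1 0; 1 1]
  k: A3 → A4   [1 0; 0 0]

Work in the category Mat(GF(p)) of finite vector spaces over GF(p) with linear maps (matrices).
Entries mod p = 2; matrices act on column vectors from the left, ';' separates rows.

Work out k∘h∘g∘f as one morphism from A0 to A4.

  e0=(1,0,0) f→(1,0) g→(1,0) h→(1,1) k→(1,0)
  e1=(0,1,0) f→(1,1) g→(1,0) h→(1,1) k→(1,0)
  e2=(0,0,1) f→(0,0) g→(0,0) h→(0,0) k→(0,0)
composite: [1 1 0; 0 0 0]

Answer: [1 1 0; 0 0 0]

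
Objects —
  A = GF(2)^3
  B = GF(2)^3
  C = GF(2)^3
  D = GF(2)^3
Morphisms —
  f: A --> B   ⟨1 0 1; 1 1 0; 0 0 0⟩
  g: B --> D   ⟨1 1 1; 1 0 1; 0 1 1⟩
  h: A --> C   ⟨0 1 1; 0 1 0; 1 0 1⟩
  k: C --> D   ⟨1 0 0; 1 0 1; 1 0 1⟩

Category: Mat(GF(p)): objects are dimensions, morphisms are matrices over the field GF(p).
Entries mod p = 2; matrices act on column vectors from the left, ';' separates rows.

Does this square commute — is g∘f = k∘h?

Answer: DOES NOT COMMUTE

Derivation:
Along f;g (path 1):
  e0=⟨1,0,0⟩ f-->⟨1,1,0⟩ g-->⟨0,1,1⟩
  e1=⟨0,1,0⟩ f-->⟨0,1,0⟩ g-->⟨1,0,1⟩
  e2=⟨0,0,1⟩ f-->⟨1,0,0⟩ g-->⟨1,1,0⟩
  composite₁ = ⟨0 1 1; 1 0 1; 1 1 0⟩
Along h;k (path 2):
  e0=⟨1,0,0⟩ h-->⟨0,0,1⟩ k-->⟨0,1,1⟩
  e1=⟨0,1,0⟩ h-->⟨1,1,0⟩ k-->⟨1,1,1⟩
  e2=⟨0,0,1⟩ h-->⟨1,0,1⟩ k-->⟨1,0,0⟩
  composite₂ = ⟨0 1 1; 1 1 0; 1 1 0⟩
Equal? NO — does not commute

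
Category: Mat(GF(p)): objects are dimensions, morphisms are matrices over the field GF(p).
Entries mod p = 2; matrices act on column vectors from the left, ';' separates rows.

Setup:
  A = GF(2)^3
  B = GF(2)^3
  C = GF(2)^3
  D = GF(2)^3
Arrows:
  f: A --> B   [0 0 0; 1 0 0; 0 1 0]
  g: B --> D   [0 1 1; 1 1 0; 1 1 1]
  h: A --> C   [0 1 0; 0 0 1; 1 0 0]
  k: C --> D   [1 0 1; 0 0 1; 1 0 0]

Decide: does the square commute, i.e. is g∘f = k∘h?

Answer: DOES NOT COMMUTE

Trace:
Path 1 = f;g:
  e0=⟨1,0,0⟩ f-->⟨0,1,0⟩ g-->⟨1,1,1⟩
  e1=⟨0,1,0⟩ f-->⟨0,0,1⟩ g-->⟨1,0,1⟩
  e2=⟨0,0,1⟩ f-->⟨0,0,0⟩ g-->⟨0,0,0⟩
  result₁ = [1 1 0; 1 0 0; 1 1 0]
Path 2 = h;k:
  e0=⟨1,0,0⟩ h-->⟨0,0,1⟩ k-->⟨1,1,0⟩
  e1=⟨0,1,0⟩ h-->⟨1,0,0⟩ k-->⟨1,0,1⟩
  e2=⟨0,0,1⟩ h-->⟨0,1,0⟩ k-->⟨0,0,0⟩
  result₂ = [1 1 0; 1 0 0; 0 1 0]
Equal? differ; not commutative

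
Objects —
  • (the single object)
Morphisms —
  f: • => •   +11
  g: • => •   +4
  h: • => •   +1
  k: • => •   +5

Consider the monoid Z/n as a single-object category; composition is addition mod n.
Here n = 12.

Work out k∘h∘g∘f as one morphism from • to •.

Answer: +9

Trace:
  0 +11≡11 +4≡3 +1≡4 +5≡9  (mod 12)
⟦path⟧: +9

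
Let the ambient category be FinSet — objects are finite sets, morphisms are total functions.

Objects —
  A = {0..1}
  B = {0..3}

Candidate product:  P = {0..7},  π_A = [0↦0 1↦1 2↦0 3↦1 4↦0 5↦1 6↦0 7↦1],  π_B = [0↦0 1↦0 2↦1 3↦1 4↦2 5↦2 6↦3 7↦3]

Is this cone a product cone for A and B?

|A|·|B| = 2·4 = 8;  |P| = 8
Check the pairing map k ↦ (π_A(k), π_B(k)):
  0 ↦ (0,0)
  1 ↦ (1,0)
  2 ↦ (0,1)
  3 ↦ (1,1)
  4 ↦ (0,2)
  5 ↦ (1,2)
  6 ↦ (0,3)
  7 ↦ (1,3)
distinct pairs in image: 8 / 8 needed
  → bijection onto A×B; projections well-typed.

Answer: VALID PRODUCT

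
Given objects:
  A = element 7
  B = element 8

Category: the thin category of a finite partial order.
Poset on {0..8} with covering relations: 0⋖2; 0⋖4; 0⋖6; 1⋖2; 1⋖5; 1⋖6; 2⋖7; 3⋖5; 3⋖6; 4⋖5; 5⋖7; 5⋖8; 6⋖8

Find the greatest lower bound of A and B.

Lower bounds of A=7 and B=8: {0,1,3,4,5}
  0 <= 5
  1 <= 5
  3 <= 5
  4 <= 5
  5 <= 5
glb = 5

Answer: A∧B = 5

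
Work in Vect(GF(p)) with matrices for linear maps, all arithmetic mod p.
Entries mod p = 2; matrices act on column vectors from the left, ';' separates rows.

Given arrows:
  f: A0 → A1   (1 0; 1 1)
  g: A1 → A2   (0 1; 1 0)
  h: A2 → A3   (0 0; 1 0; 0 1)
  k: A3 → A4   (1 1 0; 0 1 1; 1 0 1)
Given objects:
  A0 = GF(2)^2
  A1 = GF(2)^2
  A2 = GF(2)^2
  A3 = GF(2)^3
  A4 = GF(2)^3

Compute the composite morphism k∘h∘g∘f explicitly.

Answer: (1 1; 0 1; 1 0)

Derivation:
  e0=[1,0] f→[1,1] g→[1,1] h→[0,1,1] k→[1,0,1]
  e1=[0,1] f→[0,1] g→[1,0] h→[0,1,0] k→[1,1,0]
composite: (1 1; 0 1; 1 0)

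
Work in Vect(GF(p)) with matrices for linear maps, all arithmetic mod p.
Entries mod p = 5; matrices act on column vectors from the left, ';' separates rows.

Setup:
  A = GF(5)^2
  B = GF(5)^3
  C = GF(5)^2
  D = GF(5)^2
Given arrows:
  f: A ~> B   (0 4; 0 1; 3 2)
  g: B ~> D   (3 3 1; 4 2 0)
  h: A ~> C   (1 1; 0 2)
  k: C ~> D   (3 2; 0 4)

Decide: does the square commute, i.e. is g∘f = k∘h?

Answer: COMMUTES

Derivation:
Along f;g (path 1):
  e0=⟨1,0⟩ f~>⟨0,0,3⟩ g~>⟨3,0⟩
  e1=⟨0,1⟩ f~>⟨4,1,2⟩ g~>⟨2,3⟩
  ⟦path⟧₁ = (3 2; 0 3)
Along h;k (path 2):
  e0=⟨1,0⟩ h~>⟨1,0⟩ k~>⟨3,0⟩
  e1=⟨0,1⟩ h~>⟨1,2⟩ k~>⟨2,3⟩
  ⟦path⟧₂ = (3 2; 0 3)
Equal? equal; square commutes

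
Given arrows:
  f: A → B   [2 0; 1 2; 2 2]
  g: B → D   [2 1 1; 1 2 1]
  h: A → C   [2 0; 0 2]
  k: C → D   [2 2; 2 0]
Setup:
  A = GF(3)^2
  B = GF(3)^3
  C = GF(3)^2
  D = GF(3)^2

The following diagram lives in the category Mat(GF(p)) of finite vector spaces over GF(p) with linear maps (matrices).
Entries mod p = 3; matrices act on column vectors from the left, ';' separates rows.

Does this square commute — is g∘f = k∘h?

1) trace f;g:
  e0=[1,0] f→[2,1,2] g→[1,0]
  e1=[0,1] f→[0,2,2] g→[1,0]
  ⟦path⟧₁ = [1 1; 0 0]
2) trace h;k:
  e0=[1,0] h→[2,0] k→[1,1]
  e1=[0,1] h→[0,2] k→[1,0]
  ⟦path⟧₂ = [1 1; 1 0]
Equal? NO — does not commute

Answer: DOES NOT COMMUTE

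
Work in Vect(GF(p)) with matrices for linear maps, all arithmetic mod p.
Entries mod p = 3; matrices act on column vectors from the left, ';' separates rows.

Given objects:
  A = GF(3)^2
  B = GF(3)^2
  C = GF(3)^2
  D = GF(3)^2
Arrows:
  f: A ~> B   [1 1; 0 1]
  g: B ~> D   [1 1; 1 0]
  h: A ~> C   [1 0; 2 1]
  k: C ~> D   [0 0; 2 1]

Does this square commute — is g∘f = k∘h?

Answer: DOES NOT COMMUTE

Derivation:
Path 1 = f;g:
  e0=(1,0) f~>(1,0) g~>(1,1)
  e1=(0,1) f~>(1,1) g~>(2,1)
  result₁ = [1 2; 1 1]
Path 2 = h;k:
  e0=(1,0) h~>(1,2) k~>(0,1)
  e1=(0,1) h~>(0,1) k~>(0,1)
  result₂ = [0 0; 1 1]
Equal? differ; not commutative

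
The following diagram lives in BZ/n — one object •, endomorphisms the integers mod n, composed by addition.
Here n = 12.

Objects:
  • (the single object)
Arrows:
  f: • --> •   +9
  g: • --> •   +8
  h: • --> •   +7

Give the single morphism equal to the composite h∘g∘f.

Answer: +0

Trace:
  0 +9≡9 +8≡5 +7≡0  (mod 12)
composite: +0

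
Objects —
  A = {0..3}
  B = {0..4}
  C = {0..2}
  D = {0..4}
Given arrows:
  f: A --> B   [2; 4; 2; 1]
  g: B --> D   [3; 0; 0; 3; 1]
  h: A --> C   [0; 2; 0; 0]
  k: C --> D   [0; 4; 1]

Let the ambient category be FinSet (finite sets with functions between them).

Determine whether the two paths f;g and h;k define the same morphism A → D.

Answer: COMMUTES

Work:
Path 1 = f;g:
  0 f-->2 g-->0
  1 f-->4 g-->1
  2 f-->2 g-->0
  3 f-->1 g-->0
  result₁ = [0; 1; 0; 0]
Path 2 = h;k:
  0 h-->0 k-->0
  1 h-->2 k-->1
  2 h-->0 k-->0
  3 h-->0 k-->0
  result₂ = [0; 1; 0; 0]
Equal? same morphism ✓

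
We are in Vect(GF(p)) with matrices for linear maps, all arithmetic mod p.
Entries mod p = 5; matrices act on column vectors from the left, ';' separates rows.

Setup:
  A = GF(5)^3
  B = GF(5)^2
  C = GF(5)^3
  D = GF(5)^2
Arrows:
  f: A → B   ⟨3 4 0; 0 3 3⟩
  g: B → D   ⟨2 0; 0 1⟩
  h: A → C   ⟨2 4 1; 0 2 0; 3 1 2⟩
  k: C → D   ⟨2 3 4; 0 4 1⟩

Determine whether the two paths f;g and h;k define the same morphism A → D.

Along f;g (path 1):
  e0=(1,0,0) f→(3,0) g→(1,0)
  e1=(0,1,0) f→(4,3) g→(3,3)
  e2=(0,0,1) f→(0,3) g→(0,3)
  composite₁ = ⟨1 3 0; 0 3 3⟩
Along h;k (path 2):
  e0=(1,0,0) h→(2,0,3) k→(1,3)
  e1=(0,1,0) h→(4,2,1) k→(3,4)
  e2=(0,0,1) h→(1,0,2) k→(0,2)
  composite₂ = ⟨1 3 0; 3 4 2⟩
Equal? distinct morphisms ✗

Answer: DOES NOT COMMUTE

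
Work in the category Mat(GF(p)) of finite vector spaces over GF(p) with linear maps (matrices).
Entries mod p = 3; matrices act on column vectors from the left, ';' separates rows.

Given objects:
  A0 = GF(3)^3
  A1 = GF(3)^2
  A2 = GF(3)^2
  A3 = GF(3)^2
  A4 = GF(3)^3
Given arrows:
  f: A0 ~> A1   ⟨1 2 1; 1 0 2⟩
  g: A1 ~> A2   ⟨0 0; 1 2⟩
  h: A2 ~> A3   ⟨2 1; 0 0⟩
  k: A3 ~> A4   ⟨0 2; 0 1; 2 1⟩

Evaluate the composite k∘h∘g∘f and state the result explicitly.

  e0=(1,0,0) f~>(1,1) g~>(0,0) h~>(0,0) k~>(0,0,0)
  e1=(0,1,0) f~>(2,0) g~>(0,2) h~>(2,0) k~>(0,0,1)
  e2=(0,0,1) f~>(1,2) g~>(0,2) h~>(2,0) k~>(0,0,1)
composite: ⟨0 0 0; 0 0 0; 0 1 1⟩

Answer: ⟨0 0 0; 0 0 0; 0 1 1⟩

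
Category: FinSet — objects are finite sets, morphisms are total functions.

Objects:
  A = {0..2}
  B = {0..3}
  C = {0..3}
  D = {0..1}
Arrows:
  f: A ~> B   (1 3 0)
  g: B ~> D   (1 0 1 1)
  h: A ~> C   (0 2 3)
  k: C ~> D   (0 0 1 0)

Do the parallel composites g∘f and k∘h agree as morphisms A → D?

Path 1 = f;g:
  0 f~>1 g~>0
  1 f~>3 g~>1
  2 f~>0 g~>1
  ⟦path⟧₁ = (0 1 1)
Path 2 = h;k:
  0 h~>0 k~>0
  1 h~>2 k~>1
  2 h~>3 k~>0
  ⟦path⟧₂ = (0 1 0)
Equal? differ; not commutative

Answer: DOES NOT COMMUTE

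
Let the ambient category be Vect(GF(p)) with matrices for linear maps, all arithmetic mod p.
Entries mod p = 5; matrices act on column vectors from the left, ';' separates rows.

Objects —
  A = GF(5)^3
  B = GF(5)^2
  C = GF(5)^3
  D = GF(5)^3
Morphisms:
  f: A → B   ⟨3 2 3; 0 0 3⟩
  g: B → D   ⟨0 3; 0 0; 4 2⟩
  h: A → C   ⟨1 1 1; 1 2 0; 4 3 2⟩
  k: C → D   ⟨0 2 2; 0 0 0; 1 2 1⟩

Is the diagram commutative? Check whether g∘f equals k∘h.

Answer: COMMUTES

Derivation:
1) trace f;g:
  e0=(1,0,0) f→(3,0) g→(0,0,2)
  e1=(0,1,0) f→(2,0) g→(0,0,3)
  e2=(0,0,1) f→(3,3) g→(4,0,3)
  composite₁ = ⟨0 0 4; 0 0 0; 2 3 3⟩
2) trace h;k:
  e0=(1,0,0) h→(1,1,4) k→(0,0,2)
  e1=(0,1,0) h→(1,2,3) k→(0,0,3)
  e2=(0,0,1) h→(1,0,2) k→(4,0,3)
  composite₂ = ⟨0 0 4; 0 0 0; 2 3 3⟩
Equal? equal; square commutes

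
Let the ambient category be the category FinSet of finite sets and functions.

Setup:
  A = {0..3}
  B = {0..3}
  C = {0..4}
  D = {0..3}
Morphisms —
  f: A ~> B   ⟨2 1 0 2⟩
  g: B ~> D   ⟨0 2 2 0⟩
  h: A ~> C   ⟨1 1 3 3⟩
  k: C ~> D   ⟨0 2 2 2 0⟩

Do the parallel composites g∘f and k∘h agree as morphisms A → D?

1) trace f;g:
  0 f~>2 g~>2
  1 f~>1 g~>2
  2 f~>0 g~>0
  3 f~>2 g~>2
  ⟦path⟧₁ = ⟨2 2 0 2⟩
2) trace h;k:
  0 h~>1 k~>2
  1 h~>1 k~>2
  2 h~>3 k~>2
  3 h~>3 k~>2
  ⟦path⟧₂ = ⟨2 2 2 2⟩
Equal? distinct morphisms ✗

Answer: DOES NOT COMMUTE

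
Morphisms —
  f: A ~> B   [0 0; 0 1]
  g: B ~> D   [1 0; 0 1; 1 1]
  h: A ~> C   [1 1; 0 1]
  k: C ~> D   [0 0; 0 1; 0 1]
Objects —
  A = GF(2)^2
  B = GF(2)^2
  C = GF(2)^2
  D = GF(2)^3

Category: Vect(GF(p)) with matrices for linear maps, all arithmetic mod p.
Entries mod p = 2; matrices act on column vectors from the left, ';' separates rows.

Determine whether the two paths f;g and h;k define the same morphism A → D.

Answer: COMMUTES

Work:
Path 1 = f;g:
  e0=⟨1,0⟩ f~>⟨0,0⟩ g~>⟨0,0,0⟩
  e1=⟨0,1⟩ f~>⟨0,1⟩ g~>⟨0,1,1⟩
  composite₁ = [0 0; 0 1; 0 1]
Path 2 = h;k:
  e0=⟨1,0⟩ h~>⟨1,0⟩ k~>⟨0,0,0⟩
  e1=⟨0,1⟩ h~>⟨1,1⟩ k~>⟨0,1,1⟩
  composite₂ = [0 0; 0 1; 0 1]
Equal? YES — commutes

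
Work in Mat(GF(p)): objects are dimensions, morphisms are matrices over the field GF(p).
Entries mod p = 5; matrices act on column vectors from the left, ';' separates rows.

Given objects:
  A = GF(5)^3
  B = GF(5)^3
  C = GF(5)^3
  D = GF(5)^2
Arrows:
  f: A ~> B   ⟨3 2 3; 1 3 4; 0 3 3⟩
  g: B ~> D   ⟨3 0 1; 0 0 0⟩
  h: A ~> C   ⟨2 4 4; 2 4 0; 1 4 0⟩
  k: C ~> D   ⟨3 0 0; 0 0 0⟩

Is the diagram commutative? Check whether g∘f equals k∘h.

Answer: DOES NOT COMMUTE

Trace:
Path 1 = f;g:
  e0=(1,0,0) f~>(3,1,0) g~>(4,0)
  e1=(0,1,0) f~>(2,3,3) g~>(4,0)
  e2=(0,0,1) f~>(3,4,3) g~>(2,0)
  ⟦path⟧₁ = ⟨4 4 2; 0 0 0⟩
Path 2 = h;k:
  e0=(1,0,0) h~>(2,2,1) k~>(1,0)
  e1=(0,1,0) h~>(4,4,4) k~>(2,0)
  e2=(0,0,1) h~>(4,0,0) k~>(2,0)
  ⟦path⟧₂ = ⟨1 2 2; 0 0 0⟩
Equal? NO — does not commute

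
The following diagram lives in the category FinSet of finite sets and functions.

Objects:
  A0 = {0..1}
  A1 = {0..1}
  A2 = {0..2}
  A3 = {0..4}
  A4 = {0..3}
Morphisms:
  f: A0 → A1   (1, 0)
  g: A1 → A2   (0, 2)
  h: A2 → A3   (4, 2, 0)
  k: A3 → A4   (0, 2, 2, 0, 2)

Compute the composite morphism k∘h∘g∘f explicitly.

  0 f→1 g→2 h→0 k→0
  1 f→0 g→0 h→4 k→2
composite: (0, 2)

Answer: (0, 2)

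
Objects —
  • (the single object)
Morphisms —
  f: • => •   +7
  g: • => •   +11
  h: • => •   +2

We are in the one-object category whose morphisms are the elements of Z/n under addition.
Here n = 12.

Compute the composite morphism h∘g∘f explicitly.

  0 +7≡7 +11≡6 +2≡8  (mod 12)
composite: +8

Answer: +8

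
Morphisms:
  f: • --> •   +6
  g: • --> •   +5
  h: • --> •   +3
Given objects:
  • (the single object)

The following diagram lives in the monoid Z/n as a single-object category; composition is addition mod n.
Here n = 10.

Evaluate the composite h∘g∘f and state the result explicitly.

Answer: +4

Work:
  0 +6≡6 +5≡1 +3≡4  (mod 10)
result: +4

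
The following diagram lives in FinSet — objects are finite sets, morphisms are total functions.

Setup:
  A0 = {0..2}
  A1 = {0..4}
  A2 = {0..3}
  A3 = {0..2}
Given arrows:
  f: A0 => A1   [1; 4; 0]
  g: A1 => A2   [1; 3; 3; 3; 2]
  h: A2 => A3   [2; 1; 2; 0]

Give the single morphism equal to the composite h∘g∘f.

Answer: [0; 2; 1]

Trace:
  0 f=>1 g=>3 h=>0
  1 f=>4 g=>2 h=>2
  2 f=>0 g=>1 h=>1
result: [0; 2; 1]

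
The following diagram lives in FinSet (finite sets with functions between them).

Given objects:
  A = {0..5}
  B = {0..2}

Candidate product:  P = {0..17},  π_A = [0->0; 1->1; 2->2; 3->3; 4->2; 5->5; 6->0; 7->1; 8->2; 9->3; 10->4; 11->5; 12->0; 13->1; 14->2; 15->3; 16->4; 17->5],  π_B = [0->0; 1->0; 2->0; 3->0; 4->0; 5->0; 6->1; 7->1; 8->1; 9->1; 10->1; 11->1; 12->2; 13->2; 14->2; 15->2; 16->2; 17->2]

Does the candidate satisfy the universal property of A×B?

Answer: NOT A VALID PRODUCT — duplicate pair at indices 2,4

Trace:
|A|·|B| = 6·3 = 18;  |P| = 18
Check the pairing map k ↦ (π_A(k), π_B(k)):
  0 -> (0,0)
  1 -> (1,0)
  2 -> (2,0)
  3 -> (3,0)
  4 -> (2,0)  ✗ repeats pair of k=2
  5 -> (5,0)
  6 -> (0,1)
  7 -> (1,1)
  8 -> (2,1)
  9 -> (3,1)
  10 -> (4,1)
  11 -> (5,1)
  12 -> (0,2)
  13 -> (1,2)
  14 -> (2,2)
  15 -> (3,2)
  16 -> (4,2)
  17 -> (5,2)
distinct pairs in image: 17 / 18 needed
  → (2,0) hit at k=2 and k=4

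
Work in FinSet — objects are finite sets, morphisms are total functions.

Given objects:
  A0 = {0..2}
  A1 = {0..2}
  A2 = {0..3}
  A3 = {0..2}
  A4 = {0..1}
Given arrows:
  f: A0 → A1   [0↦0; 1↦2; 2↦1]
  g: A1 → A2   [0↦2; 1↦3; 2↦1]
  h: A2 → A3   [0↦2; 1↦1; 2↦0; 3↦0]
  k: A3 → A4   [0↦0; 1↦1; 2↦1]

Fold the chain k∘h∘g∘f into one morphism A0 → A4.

Answer: [0↦0; 1↦1; 2↦0]

Trace:
  0 f→0 g→2 h→0 k→0
  1 f→2 g→1 h→1 k→1
  2 f→1 g→3 h→0 k→0
result: [0↦0; 1↦1; 2↦0]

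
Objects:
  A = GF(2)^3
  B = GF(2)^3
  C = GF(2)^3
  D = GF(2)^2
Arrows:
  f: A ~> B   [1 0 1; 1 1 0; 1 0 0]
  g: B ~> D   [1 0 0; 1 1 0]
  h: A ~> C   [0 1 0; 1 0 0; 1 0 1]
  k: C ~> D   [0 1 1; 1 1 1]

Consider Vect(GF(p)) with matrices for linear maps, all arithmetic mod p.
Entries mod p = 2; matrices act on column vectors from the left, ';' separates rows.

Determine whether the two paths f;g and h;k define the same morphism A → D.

Along f;g (path 1):
  e0=(1,0,0) f~>(1,1,1) g~>(1,0)
  e1=(0,1,0) f~>(0,1,0) g~>(0,1)
  e2=(0,0,1) f~>(1,0,0) g~>(1,1)
  ⟦path⟧₁ = [1 0 1; 0 1 1]
Along h;k (path 2):
  e0=(1,0,0) h~>(0,1,1) k~>(0,0)
  e1=(0,1,0) h~>(1,0,0) k~>(0,1)
  e2=(0,0,1) h~>(0,0,1) k~>(1,1)
  ⟦path⟧₂ = [0 0 1; 0 1 1]
Equal? distinct morphisms ✗

Answer: DOES NOT COMMUTE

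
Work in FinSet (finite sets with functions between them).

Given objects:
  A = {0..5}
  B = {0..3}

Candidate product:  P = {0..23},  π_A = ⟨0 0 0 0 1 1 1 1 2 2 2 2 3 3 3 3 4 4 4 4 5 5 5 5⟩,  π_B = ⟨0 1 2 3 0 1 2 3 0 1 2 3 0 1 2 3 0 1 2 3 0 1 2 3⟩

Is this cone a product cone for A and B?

|A|·|B| = 6·4 = 24;  |P| = 24
Check the pairing map k ↦ (π_A(k), π_B(k)):
  0 -> (0,0)
  1 -> (0,1)
  2 -> (0,2)
  3 -> (0,3)
  4 -> (1,0)
  5 -> (1,1)
  6 -> (1,2)
  7 -> (1,3)
  8 -> (2,0)
  9 -> (2,1)
  10 -> (2,2)
  11 -> (2,3)
  12 -> (3,0)
  13 -> (3,1)
  14 -> (3,2)
  15 -> (3,3)
  16 -> (4,0)
  17 -> (4,1)
  18 -> (4,2)
  19 -> (4,3)
  20 -> (5,0)
  21 -> (5,1)
  22 -> (5,2)
  23 -> (5,3)
distinct pairs in image: 24 / 24 needed
  → bijection onto A×B; projections well-typed.

Answer: VALID PRODUCT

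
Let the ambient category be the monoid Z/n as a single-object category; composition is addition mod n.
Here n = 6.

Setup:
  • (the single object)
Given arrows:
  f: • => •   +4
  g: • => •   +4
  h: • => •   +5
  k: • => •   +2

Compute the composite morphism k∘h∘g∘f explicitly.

Answer: +3

Derivation:
  0 +4≡4 +4≡2 +5≡1 +2≡3  (mod 6)
composite: +3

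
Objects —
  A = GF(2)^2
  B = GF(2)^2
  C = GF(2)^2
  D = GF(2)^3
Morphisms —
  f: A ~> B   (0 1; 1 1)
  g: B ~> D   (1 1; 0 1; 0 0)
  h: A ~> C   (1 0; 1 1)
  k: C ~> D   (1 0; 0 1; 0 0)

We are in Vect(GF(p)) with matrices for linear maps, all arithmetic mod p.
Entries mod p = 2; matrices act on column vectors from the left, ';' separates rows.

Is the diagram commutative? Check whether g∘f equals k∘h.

Path 1 = f;g:
  e0=⟨1,0⟩ f~>⟨0,1⟩ g~>⟨1,1,0⟩
  e1=⟨0,1⟩ f~>⟨1,1⟩ g~>⟨0,1,0⟩
  composite₁ = (1 0; 1 1; 0 0)
Path 2 = h;k:
  e0=⟨1,0⟩ h~>⟨1,1⟩ k~>⟨1,1,0⟩
  e1=⟨0,1⟩ h~>⟨0,1⟩ k~>⟨0,1,0⟩
  composite₂ = (1 0; 1 1; 0 0)
Equal? YES — commutes

Answer: COMMUTES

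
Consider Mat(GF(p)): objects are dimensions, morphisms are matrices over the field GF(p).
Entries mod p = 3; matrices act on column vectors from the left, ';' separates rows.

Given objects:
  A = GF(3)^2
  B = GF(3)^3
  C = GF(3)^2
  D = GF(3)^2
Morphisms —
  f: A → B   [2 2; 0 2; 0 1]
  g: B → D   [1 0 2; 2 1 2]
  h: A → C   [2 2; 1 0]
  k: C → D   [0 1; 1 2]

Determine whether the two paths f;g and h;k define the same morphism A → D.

Answer: DOES NOT COMMUTE

Trace:
Along f;g (path 1):
  e0=[1,0] f→[2,0,0] g→[2,1]
  e1=[0,1] f→[2,2,1] g→[1,2]
  result₁ = [2 1; 1 2]
Along h;k (path 2):
  e0=[1,0] h→[2,1] k→[1,1]
  e1=[0,1] h→[2,0] k→[0,2]
  result₂ = [1 0; 1 2]
Equal? differ; not commutative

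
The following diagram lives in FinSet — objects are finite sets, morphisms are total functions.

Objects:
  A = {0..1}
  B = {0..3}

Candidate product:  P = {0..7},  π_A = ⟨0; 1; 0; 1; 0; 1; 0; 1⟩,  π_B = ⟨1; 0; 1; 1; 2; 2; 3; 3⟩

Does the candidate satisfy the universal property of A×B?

|A|·|B| = 2·4 = 8;  |P| = 8
Check the pairing map k ↦ (π_A(k), π_B(k)):
  0 ↦ (0,1)
  1 ↦ (1,0)
  2 ↦ (0,1)  ✗ repeats pair of k=0
  3 ↦ (1,1)
  4 ↦ (0,2)
  5 ↦ (1,2)
  6 ↦ (0,3)
  7 ↦ (1,3)
distinct pairs in image: 7 / 8 needed
  → (0,1) hit at k=0 and k=2

Answer: NOT A VALID PRODUCT — duplicate pair at indices 2,0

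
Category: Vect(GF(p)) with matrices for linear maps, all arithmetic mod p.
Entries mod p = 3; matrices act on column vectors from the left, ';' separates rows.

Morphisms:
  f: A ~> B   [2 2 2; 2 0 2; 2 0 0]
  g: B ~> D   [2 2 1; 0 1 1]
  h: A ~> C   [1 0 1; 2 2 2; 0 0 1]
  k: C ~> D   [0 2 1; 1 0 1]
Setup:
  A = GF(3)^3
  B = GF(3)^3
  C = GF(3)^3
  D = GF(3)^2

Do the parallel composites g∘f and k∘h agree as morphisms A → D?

Answer: COMMUTES

Work:
Along f;g (path 1):
  e0=(1,0,0) f~>(2,2,2) g~>(1,1)
  e1=(0,1,0) f~>(2,0,0) g~>(1,0)
  e2=(0,0,1) f~>(2,2,0) g~>(2,2)
  composite₁ = [1 1 2; 1 0 2]
Along h;k (path 2):
  e0=(1,0,0) h~>(1,2,0) k~>(1,1)
  e1=(0,1,0) h~>(0,2,0) k~>(1,0)
  e2=(0,0,1) h~>(1,2,1) k~>(2,2)
  composite₂ = [1 1 2; 1 0 2]
Equal? same morphism ✓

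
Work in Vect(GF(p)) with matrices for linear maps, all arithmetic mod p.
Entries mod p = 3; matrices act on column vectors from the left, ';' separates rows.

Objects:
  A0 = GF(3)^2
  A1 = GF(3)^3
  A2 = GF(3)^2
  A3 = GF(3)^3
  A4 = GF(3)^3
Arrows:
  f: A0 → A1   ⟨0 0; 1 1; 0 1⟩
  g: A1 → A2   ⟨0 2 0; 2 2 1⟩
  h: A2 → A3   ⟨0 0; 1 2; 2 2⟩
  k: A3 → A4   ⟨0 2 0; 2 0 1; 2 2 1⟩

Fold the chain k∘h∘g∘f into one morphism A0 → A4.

Answer: ⟨0 1; 2 1; 2 2⟩

Trace:
  e0=(1,0) f→(0,1,0) g→(2,2) h→(0,0,2) k→(0,2,2)
  e1=(0,1) f→(0,1,1) g→(2,0) h→(0,2,1) k→(1,1,2)
result: ⟨0 1; 2 1; 2 2⟩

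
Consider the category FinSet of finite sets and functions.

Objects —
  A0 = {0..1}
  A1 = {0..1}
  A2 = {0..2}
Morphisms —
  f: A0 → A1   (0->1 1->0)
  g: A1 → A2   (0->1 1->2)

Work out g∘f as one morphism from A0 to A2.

  0 f→1 g→2
  1 f→0 g→1
⟦path⟧: (0->2 1->1)

Answer: (0->2 1->1)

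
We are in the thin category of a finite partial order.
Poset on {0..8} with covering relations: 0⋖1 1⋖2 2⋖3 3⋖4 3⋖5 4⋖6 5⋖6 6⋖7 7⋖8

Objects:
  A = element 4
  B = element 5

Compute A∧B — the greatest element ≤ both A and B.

{x : x<=A ∧ x<=B} = {0,1,2,3}  (A=4, B=5)
  0 <= 3
  1 <= 3
  2 <= 3
  3 <= 3
glb = 3

Answer: A∧B = 3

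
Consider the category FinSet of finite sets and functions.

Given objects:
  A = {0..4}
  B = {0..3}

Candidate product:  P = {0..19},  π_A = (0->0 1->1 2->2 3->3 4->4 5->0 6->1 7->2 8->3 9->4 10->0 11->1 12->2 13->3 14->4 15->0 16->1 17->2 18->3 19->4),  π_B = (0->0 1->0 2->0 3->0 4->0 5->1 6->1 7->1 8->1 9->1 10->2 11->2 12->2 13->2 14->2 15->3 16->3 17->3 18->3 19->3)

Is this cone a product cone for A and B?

|A|·|B| = 5·4 = 20;  |P| = 20
Check the pairing map k ↦ (π_A(k), π_B(k)):
  0 -> (0,0)
  1 -> (1,0)
  2 -> (2,0)
  3 -> (3,0)
  4 -> (4,0)
  5 -> (0,1)
  6 -> (1,1)
  7 -> (2,1)
  8 -> (3,1)
  9 -> (4,1)
  10 -> (0,2)
  11 -> (1,2)
  12 -> (2,2)
  13 -> (3,2)
  14 -> (4,2)
  15 -> (0,3)
  16 -> (1,3)
  17 -> (2,3)
  18 -> (3,3)
  19 -> (4,3)
distinct pairs in image: 20 / 20 needed
  → bijection onto A×B; projections well-typed.

Answer: VALID PRODUCT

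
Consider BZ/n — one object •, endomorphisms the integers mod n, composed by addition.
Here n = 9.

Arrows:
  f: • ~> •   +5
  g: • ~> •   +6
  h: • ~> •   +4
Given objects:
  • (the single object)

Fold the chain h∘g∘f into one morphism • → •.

  0 +5≡5 +6≡2 +4≡6  (mod 9)
composite: +6

Answer: +6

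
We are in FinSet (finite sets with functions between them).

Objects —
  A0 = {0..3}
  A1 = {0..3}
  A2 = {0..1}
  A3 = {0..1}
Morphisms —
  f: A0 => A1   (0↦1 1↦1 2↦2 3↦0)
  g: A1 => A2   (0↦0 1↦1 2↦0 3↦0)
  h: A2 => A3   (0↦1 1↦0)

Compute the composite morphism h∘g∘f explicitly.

  0 f=>1 g=>1 h=>0
  1 f=>1 g=>1 h=>0
  2 f=>2 g=>0 h=>1
  3 f=>0 g=>0 h=>1
result: (0↦0 1↦0 2↦1 3↦1)

Answer: (0↦0 1↦0 2↦1 3↦1)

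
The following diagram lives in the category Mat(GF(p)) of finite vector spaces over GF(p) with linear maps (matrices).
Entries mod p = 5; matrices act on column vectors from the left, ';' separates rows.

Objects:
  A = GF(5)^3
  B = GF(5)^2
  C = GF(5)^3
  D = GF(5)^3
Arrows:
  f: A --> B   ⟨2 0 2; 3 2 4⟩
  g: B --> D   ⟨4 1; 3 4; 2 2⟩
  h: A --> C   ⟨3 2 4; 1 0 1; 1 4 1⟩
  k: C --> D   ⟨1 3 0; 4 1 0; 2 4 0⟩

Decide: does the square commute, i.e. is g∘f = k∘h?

Answer: COMMUTES

Trace:
1) trace f;g:
  e0=(1,0,0) f-->(2,3) g-->(1,3,0)
  e1=(0,1,0) f-->(0,2) g-->(2,3,4)
  e2=(0,0,1) f-->(2,4) g-->(2,2,2)
  ⟦path⟧₁ = ⟨1 2 2; 3 3 2; 0 4 2⟩
2) trace h;k:
  e0=(1,0,0) h-->(3,1,1) k-->(1,3,0)
  e1=(0,1,0) h-->(2,0,4) k-->(2,3,4)
  e2=(0,0,1) h-->(4,1,1) k-->(2,2,2)
  ⟦path⟧₂ = ⟨1 2 2; 3 3 2; 0 4 2⟩
Equal? equal; square commutes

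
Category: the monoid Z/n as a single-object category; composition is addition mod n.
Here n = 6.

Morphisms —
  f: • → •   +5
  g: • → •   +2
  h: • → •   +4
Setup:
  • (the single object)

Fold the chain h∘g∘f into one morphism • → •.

Answer: +5

Derivation:
  0 +5≡5 +2≡1 +4≡5  (mod 6)
⟦path⟧: +5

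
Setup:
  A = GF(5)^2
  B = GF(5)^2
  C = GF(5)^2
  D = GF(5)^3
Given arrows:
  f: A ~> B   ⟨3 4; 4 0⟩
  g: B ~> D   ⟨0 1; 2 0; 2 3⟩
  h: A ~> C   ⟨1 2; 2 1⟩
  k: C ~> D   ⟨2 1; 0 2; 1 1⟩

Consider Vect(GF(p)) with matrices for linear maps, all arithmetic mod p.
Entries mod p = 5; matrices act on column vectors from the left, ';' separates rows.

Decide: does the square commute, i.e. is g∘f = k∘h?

Answer: DOES NOT COMMUTE

Trace:
Along f;g (path 1):
  e0=(1,0) f~>(3,4) g~>(4,1,3)
  e1=(0,1) f~>(4,0) g~>(0,3,3)
  composite₁ = ⟨4 0; 1 3; 3 3⟩
Along h;k (path 2):
  e0=(1,0) h~>(1,2) k~>(4,4,3)
  e1=(0,1) h~>(2,1) k~>(0,2,3)
  composite₂ = ⟨4 0; 4 2; 3 3⟩
Equal? NO — does not commute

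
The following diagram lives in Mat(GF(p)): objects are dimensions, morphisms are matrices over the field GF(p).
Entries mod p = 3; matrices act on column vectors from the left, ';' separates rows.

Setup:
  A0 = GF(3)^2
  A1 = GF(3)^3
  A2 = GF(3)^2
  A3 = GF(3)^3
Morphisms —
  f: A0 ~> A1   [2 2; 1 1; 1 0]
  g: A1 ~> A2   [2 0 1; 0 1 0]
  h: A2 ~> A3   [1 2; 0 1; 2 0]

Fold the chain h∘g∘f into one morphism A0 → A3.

Answer: [1 0; 1 1; 1 2]

Work:
  e0=[1,0] f~>[2,1,1] g~>[2,1] h~>[1,1,1]
  e1=[0,1] f~>[2,1,0] g~>[1,1] h~>[0,1,2]
result: [1 0; 1 1; 1 2]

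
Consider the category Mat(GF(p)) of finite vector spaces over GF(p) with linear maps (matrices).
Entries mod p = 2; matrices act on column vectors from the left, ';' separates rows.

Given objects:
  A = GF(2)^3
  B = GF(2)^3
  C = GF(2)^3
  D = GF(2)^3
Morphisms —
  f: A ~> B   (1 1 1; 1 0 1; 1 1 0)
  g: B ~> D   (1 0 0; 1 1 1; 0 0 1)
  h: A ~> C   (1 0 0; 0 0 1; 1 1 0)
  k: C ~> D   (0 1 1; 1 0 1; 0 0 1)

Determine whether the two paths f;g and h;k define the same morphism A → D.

Answer: DOES NOT COMMUTE

Derivation:
Path 1 = f;g:
  e0=(1,0,0) f~>(1,1,1) g~>(1,1,1)
  e1=(0,1,0) f~>(1,0,1) g~>(1,0,1)
  e2=(0,0,1) f~>(1,1,0) g~>(1,0,0)
  ⟦path⟧₁ = (1 1 1; 1 0 0; 1 1 0)
Path 2 = h;k:
  e0=(1,0,0) h~>(1,0,1) k~>(1,0,1)
  e1=(0,1,0) h~>(0,0,1) k~>(1,1,1)
  e2=(0,0,1) h~>(0,1,0) k~>(1,0,0)
  ⟦path⟧₂ = (1 1 1; 0 1 0; 1 1 0)
Equal? differ; not commutative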